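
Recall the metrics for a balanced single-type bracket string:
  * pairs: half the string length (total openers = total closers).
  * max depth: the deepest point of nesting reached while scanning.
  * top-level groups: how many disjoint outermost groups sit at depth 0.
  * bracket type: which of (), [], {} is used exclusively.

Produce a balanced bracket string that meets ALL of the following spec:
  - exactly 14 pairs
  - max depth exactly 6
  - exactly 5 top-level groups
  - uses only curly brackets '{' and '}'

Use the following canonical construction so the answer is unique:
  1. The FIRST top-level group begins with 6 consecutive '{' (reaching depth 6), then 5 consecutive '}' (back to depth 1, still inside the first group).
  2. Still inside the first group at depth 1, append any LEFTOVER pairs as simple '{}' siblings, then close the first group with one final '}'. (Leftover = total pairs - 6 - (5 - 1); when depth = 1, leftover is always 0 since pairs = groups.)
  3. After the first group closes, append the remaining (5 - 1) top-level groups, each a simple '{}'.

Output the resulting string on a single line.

Answer: {{{{{{}}}}}{}{}{}{}}{}{}{}{}

Derivation:
Spec: pairs=14 depth=6 groups=5
Leftover pairs = 14 - 6 - (5-1) = 4
First group: deep chain of depth 6 + 4 sibling pairs
Remaining 4 groups: simple '{}' each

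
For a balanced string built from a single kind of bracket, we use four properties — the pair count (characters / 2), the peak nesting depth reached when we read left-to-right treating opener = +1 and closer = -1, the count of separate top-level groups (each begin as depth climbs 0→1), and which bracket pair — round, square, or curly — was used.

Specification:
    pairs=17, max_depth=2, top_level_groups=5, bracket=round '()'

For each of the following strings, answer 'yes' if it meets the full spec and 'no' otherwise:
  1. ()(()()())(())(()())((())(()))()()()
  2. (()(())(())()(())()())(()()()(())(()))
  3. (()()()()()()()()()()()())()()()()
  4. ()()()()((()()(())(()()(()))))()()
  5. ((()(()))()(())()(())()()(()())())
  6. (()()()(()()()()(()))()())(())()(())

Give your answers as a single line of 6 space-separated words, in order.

Answer: no no yes no no no

Derivation:
String 1 '()(()()())(())(()())((())(()))()()()': depth seq [1 0 1 2 1 2 1 2 1 0 1 2 1 0 1 2 1 2 1 0 1 2 3 2 1 2 3 2 1 0 1 0 1 0 1 0]
  -> pairs=18 depth=3 groups=8 -> no
String 2 '(()(())(())()(())()())(()()()(())(()))': depth seq [1 2 1 2 3 2 1 2 3 2 1 2 1 2 3 2 1 2 1 2 1 0 1 2 1 2 1 2 1 2 3 2 1 2 3 2 1 0]
  -> pairs=19 depth=3 groups=2 -> no
String 3 '(()()()()()()()()()()()())()()()()': depth seq [1 2 1 2 1 2 1 2 1 2 1 2 1 2 1 2 1 2 1 2 1 2 1 2 1 0 1 0 1 0 1 0 1 0]
  -> pairs=17 depth=2 groups=5 -> yes
String 4 '()()()()((()()(())(()()(()))))()()': depth seq [1 0 1 0 1 0 1 0 1 2 3 2 3 2 3 4 3 2 3 4 3 4 3 4 5 4 3 2 1 0 1 0 1 0]
  -> pairs=17 depth=5 groups=7 -> no
String 5 '((()(()))()(())()(())()()(()())())': depth seq [1 2 3 2 3 4 3 2 1 2 1 2 3 2 1 2 1 2 3 2 1 2 1 2 1 2 3 2 3 2 1 2 1 0]
  -> pairs=17 depth=4 groups=1 -> no
String 6 '(()()()(()()()()(()))()())(())()(())': depth seq [1 2 1 2 1 2 1 2 3 2 3 2 3 2 3 2 3 4 3 2 1 2 1 2 1 0 1 2 1 0 1 0 1 2 1 0]
  -> pairs=18 depth=4 groups=4 -> no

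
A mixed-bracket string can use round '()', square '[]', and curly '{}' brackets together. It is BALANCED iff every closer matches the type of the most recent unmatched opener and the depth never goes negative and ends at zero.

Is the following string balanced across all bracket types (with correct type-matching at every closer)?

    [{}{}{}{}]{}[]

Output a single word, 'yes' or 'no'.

Answer: yes

Derivation:
pos 0: push '['; stack = [
pos 1: push '{'; stack = [{
pos 2: '}' matches '{'; pop; stack = [
pos 3: push '{'; stack = [{
pos 4: '}' matches '{'; pop; stack = [
pos 5: push '{'; stack = [{
pos 6: '}' matches '{'; pop; stack = [
pos 7: push '{'; stack = [{
pos 8: '}' matches '{'; pop; stack = [
pos 9: ']' matches '['; pop; stack = (empty)
pos 10: push '{'; stack = {
pos 11: '}' matches '{'; pop; stack = (empty)
pos 12: push '['; stack = [
pos 13: ']' matches '['; pop; stack = (empty)
end: stack empty → VALID
Verdict: properly nested → yes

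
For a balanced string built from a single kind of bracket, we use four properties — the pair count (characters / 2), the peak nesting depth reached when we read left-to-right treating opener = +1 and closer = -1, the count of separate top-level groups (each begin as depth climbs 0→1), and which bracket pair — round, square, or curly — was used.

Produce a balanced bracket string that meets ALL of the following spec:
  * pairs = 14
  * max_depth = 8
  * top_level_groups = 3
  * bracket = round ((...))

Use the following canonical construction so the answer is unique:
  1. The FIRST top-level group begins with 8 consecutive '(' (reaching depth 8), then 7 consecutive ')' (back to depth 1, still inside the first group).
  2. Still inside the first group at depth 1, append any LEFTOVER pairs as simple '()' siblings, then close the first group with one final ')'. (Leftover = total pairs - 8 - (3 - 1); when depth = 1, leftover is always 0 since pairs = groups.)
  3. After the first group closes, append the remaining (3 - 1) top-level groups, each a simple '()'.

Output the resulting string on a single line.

Answer: (((((((()))))))()()()())()()

Derivation:
Spec: pairs=14 depth=8 groups=3
Leftover pairs = 14 - 8 - (3-1) = 4
First group: deep chain of depth 8 + 4 sibling pairs
Remaining 2 groups: simple '()' each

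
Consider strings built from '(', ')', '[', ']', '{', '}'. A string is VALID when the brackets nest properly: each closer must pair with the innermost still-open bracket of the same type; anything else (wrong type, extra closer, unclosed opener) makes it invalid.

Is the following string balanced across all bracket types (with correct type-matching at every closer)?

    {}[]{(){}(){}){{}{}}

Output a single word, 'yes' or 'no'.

pos 0: push '{'; stack = {
pos 1: '}' matches '{'; pop; stack = (empty)
pos 2: push '['; stack = [
pos 3: ']' matches '['; pop; stack = (empty)
pos 4: push '{'; stack = {
pos 5: push '('; stack = {(
pos 6: ')' matches '('; pop; stack = {
pos 7: push '{'; stack = {{
pos 8: '}' matches '{'; pop; stack = {
pos 9: push '('; stack = {(
pos 10: ')' matches '('; pop; stack = {
pos 11: push '{'; stack = {{
pos 12: '}' matches '{'; pop; stack = {
pos 13: saw closer ')' but top of stack is '{' (expected '}') → INVALID
Verdict: type mismatch at position 13: ')' closes '{' → no

Answer: no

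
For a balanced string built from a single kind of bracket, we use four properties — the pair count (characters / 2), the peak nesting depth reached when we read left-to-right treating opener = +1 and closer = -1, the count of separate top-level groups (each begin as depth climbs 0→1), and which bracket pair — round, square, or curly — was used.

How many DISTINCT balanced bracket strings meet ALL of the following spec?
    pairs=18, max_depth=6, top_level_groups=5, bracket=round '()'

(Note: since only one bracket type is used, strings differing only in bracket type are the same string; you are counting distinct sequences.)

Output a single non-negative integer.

Answer: 6895425

Derivation:
Spec: pairs=18 depth=6 groups=5
Count(depth <= 6) = 28313110
Count(depth <= 5) = 21417685
Count(depth == 6) = 28313110 - 21417685 = 6895425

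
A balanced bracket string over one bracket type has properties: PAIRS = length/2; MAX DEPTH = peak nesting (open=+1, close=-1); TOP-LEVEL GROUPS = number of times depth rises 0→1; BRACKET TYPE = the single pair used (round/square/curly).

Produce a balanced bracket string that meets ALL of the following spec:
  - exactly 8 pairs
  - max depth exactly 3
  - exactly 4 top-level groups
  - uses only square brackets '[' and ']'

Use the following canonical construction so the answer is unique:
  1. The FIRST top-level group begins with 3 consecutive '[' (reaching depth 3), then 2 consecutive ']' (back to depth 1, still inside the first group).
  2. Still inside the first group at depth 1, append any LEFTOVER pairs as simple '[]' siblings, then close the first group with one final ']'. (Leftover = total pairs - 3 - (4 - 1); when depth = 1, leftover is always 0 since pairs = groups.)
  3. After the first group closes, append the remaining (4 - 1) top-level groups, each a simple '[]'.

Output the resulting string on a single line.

Spec: pairs=8 depth=3 groups=4
Leftover pairs = 8 - 3 - (4-1) = 2
First group: deep chain of depth 3 + 2 sibling pairs
Remaining 3 groups: simple '[]' each

Answer: [[[]][][]][][][]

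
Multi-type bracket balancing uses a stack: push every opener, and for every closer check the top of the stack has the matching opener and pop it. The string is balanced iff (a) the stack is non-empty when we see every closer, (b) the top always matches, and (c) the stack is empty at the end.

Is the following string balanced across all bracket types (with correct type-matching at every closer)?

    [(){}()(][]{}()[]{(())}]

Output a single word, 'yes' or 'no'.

pos 0: push '['; stack = [
pos 1: push '('; stack = [(
pos 2: ')' matches '('; pop; stack = [
pos 3: push '{'; stack = [{
pos 4: '}' matches '{'; pop; stack = [
pos 5: push '('; stack = [(
pos 6: ')' matches '('; pop; stack = [
pos 7: push '('; stack = [(
pos 8: saw closer ']' but top of stack is '(' (expected ')') → INVALID
Verdict: type mismatch at position 8: ']' closes '(' → no

Answer: no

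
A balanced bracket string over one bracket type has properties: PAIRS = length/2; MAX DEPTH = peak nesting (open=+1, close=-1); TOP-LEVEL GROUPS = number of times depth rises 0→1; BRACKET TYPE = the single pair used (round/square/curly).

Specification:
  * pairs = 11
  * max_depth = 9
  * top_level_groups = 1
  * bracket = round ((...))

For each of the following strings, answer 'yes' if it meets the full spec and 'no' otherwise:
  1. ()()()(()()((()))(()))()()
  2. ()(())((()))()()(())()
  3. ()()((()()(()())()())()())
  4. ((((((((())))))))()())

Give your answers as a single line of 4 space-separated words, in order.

String 1 '()()()(()()((()))(()))()()': depth seq [1 0 1 0 1 0 1 2 1 2 1 2 3 4 3 2 1 2 3 2 1 0 1 0 1 0]
  -> pairs=13 depth=4 groups=6 -> no
String 2 '()(())((()))()()(())()': depth seq [1 0 1 2 1 0 1 2 3 2 1 0 1 0 1 0 1 2 1 0 1 0]
  -> pairs=11 depth=3 groups=7 -> no
String 3 '()()((()()(()())()())()())': depth seq [1 0 1 0 1 2 3 2 3 2 3 4 3 4 3 2 3 2 3 2 1 2 1 2 1 0]
  -> pairs=13 depth=4 groups=3 -> no
String 4 '((((((((())))))))()())': depth seq [1 2 3 4 5 6 7 8 9 8 7 6 5 4 3 2 1 2 1 2 1 0]
  -> pairs=11 depth=9 groups=1 -> yes

Answer: no no no yes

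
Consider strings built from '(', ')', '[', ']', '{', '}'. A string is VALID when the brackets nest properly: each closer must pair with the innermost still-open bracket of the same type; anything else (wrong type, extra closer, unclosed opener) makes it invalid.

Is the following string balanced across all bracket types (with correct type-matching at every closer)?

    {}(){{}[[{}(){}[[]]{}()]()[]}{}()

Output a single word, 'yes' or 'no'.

Answer: no

Derivation:
pos 0: push '{'; stack = {
pos 1: '}' matches '{'; pop; stack = (empty)
pos 2: push '('; stack = (
pos 3: ')' matches '('; pop; stack = (empty)
pos 4: push '{'; stack = {
pos 5: push '{'; stack = {{
pos 6: '}' matches '{'; pop; stack = {
pos 7: push '['; stack = {[
pos 8: push '['; stack = {[[
pos 9: push '{'; stack = {[[{
pos 10: '}' matches '{'; pop; stack = {[[
pos 11: push '('; stack = {[[(
pos 12: ')' matches '('; pop; stack = {[[
pos 13: push '{'; stack = {[[{
pos 14: '}' matches '{'; pop; stack = {[[
pos 15: push '['; stack = {[[[
pos 16: push '['; stack = {[[[[
pos 17: ']' matches '['; pop; stack = {[[[
pos 18: ']' matches '['; pop; stack = {[[
pos 19: push '{'; stack = {[[{
pos 20: '}' matches '{'; pop; stack = {[[
pos 21: push '('; stack = {[[(
pos 22: ')' matches '('; pop; stack = {[[
pos 23: ']' matches '['; pop; stack = {[
pos 24: push '('; stack = {[(
pos 25: ')' matches '('; pop; stack = {[
pos 26: push '['; stack = {[[
pos 27: ']' matches '['; pop; stack = {[
pos 28: saw closer '}' but top of stack is '[' (expected ']') → INVALID
Verdict: type mismatch at position 28: '}' closes '[' → no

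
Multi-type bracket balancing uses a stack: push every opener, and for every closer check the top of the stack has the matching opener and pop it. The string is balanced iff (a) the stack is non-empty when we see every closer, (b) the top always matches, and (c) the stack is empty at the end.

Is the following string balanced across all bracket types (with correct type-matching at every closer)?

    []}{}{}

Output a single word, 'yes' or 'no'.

pos 0: push '['; stack = [
pos 1: ']' matches '['; pop; stack = (empty)
pos 2: saw closer '}' but stack is empty → INVALID
Verdict: unmatched closer '}' at position 2 → no

Answer: no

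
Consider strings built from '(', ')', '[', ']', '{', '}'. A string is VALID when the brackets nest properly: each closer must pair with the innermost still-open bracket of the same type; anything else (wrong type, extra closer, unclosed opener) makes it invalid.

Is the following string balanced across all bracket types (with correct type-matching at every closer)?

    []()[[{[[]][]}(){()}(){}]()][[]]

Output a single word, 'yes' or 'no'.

Answer: yes

Derivation:
pos 0: push '['; stack = [
pos 1: ']' matches '['; pop; stack = (empty)
pos 2: push '('; stack = (
pos 3: ')' matches '('; pop; stack = (empty)
pos 4: push '['; stack = [
pos 5: push '['; stack = [[
pos 6: push '{'; stack = [[{
pos 7: push '['; stack = [[{[
pos 8: push '['; stack = [[{[[
pos 9: ']' matches '['; pop; stack = [[{[
pos 10: ']' matches '['; pop; stack = [[{
pos 11: push '['; stack = [[{[
pos 12: ']' matches '['; pop; stack = [[{
pos 13: '}' matches '{'; pop; stack = [[
pos 14: push '('; stack = [[(
pos 15: ')' matches '('; pop; stack = [[
pos 16: push '{'; stack = [[{
pos 17: push '('; stack = [[{(
pos 18: ')' matches '('; pop; stack = [[{
pos 19: '}' matches '{'; pop; stack = [[
pos 20: push '('; stack = [[(
pos 21: ')' matches '('; pop; stack = [[
pos 22: push '{'; stack = [[{
pos 23: '}' matches '{'; pop; stack = [[
pos 24: ']' matches '['; pop; stack = [
pos 25: push '('; stack = [(
pos 26: ')' matches '('; pop; stack = [
pos 27: ']' matches '['; pop; stack = (empty)
pos 28: push '['; stack = [
pos 29: push '['; stack = [[
pos 30: ']' matches '['; pop; stack = [
pos 31: ']' matches '['; pop; stack = (empty)
end: stack empty → VALID
Verdict: properly nested → yes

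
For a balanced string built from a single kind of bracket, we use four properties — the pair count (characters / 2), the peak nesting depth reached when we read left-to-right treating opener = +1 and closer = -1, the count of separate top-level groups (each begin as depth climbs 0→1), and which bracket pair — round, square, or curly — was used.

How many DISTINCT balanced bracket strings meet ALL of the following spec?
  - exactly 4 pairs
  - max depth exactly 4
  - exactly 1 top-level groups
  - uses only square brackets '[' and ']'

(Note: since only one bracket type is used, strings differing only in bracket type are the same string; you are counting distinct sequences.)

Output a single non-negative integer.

Spec: pairs=4 depth=4 groups=1
Count(depth <= 4) = 5
Count(depth <= 3) = 4
Count(depth == 4) = 5 - 4 = 1

Answer: 1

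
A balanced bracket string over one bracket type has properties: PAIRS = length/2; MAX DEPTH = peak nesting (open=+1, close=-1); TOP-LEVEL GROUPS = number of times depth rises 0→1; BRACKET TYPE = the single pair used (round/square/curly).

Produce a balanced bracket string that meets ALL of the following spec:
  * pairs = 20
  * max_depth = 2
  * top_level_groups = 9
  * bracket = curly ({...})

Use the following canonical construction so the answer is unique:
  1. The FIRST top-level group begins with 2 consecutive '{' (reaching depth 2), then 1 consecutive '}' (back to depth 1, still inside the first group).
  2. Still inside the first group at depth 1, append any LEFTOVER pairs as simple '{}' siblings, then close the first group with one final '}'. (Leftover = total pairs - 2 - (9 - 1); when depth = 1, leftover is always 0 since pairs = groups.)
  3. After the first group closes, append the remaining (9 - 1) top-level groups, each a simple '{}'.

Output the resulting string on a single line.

Answer: {{}{}{}{}{}{}{}{}{}{}{}}{}{}{}{}{}{}{}{}

Derivation:
Spec: pairs=20 depth=2 groups=9
Leftover pairs = 20 - 2 - (9-1) = 10
First group: deep chain of depth 2 + 10 sibling pairs
Remaining 8 groups: simple '{}' each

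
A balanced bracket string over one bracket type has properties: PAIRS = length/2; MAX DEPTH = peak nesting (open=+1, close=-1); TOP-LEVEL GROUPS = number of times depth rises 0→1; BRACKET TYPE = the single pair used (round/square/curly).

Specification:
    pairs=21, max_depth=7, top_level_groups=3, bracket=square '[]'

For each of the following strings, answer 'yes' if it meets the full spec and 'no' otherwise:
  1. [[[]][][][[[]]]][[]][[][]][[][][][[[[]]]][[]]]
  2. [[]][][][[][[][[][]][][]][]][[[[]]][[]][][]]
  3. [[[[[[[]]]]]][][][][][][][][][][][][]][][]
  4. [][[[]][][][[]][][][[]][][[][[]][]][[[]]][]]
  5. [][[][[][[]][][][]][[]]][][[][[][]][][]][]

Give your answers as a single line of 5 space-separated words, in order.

String 1 '[[[]][][][[[]]]][[]][[][]][[][][][[[[]]]][[]]]': depth seq [1 2 3 2 1 2 1 2 1 2 3 4 3 2 1 0 1 2 1 0 1 2 1 2 1 0 1 2 1 2 1 2 1 2 3 4 5 4 3 2 1 2 3 2 1 0]
  -> pairs=23 depth=5 groups=4 -> no
String 2 '[[]][][][[][[][[][]][][]][]][[[[]]][[]][][]]': depth seq [1 2 1 0 1 0 1 0 1 2 1 2 3 2 3 4 3 4 3 2 3 2 3 2 1 2 1 0 1 2 3 4 3 2 1 2 3 2 1 2 1 2 1 0]
  -> pairs=22 depth=4 groups=5 -> no
String 3 '[[[[[[[]]]]]][][][][][][][][][][][][]][][]': depth seq [1 2 3 4 5 6 7 6 5 4 3 2 1 2 1 2 1 2 1 2 1 2 1 2 1 2 1 2 1 2 1 2 1 2 1 2 1 0 1 0 1 0]
  -> pairs=21 depth=7 groups=3 -> yes
String 4 '[][[[]][][][[]][][][[]][][[][[]][]][[[]]][]]': depth seq [1 0 1 2 3 2 1 2 1 2 1 2 3 2 1 2 1 2 1 2 3 2 1 2 1 2 3 2 3 4 3 2 3 2 1 2 3 4 3 2 1 2 1 0]
  -> pairs=22 depth=4 groups=2 -> no
String 5 '[][[][[][[]][][][]][[]]][][[][[][]][][]][]': depth seq [1 0 1 2 1 2 3 2 3 4 3 2 3 2 3 2 3 2 1 2 3 2 1 0 1 0 1 2 1 2 3 2 3 2 1 2 1 2 1 0 1 0]
  -> pairs=21 depth=4 groups=5 -> no

Answer: no no yes no no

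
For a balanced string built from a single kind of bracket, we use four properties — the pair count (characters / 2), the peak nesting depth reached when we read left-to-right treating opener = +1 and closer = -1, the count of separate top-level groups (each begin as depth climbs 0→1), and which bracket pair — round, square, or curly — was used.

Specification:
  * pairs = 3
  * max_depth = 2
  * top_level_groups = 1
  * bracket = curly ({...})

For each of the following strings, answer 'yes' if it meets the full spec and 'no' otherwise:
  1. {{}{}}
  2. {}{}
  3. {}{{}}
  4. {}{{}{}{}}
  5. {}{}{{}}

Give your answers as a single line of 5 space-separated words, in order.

Answer: yes no no no no

Derivation:
String 1 '{{}{}}': depth seq [1 2 1 2 1 0]
  -> pairs=3 depth=2 groups=1 -> yes
String 2 '{}{}': depth seq [1 0 1 0]
  -> pairs=2 depth=1 groups=2 -> no
String 3 '{}{{}}': depth seq [1 0 1 2 1 0]
  -> pairs=3 depth=2 groups=2 -> no
String 4 '{}{{}{}{}}': depth seq [1 0 1 2 1 2 1 2 1 0]
  -> pairs=5 depth=2 groups=2 -> no
String 5 '{}{}{{}}': depth seq [1 0 1 0 1 2 1 0]
  -> pairs=4 depth=2 groups=3 -> no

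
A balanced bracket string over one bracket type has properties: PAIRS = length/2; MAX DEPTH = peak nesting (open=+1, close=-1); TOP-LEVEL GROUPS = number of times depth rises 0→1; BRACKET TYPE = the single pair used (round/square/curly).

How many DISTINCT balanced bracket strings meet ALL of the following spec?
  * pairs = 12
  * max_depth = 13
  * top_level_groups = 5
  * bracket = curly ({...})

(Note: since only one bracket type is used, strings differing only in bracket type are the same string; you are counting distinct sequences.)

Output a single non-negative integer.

Spec: pairs=12 depth=13 groups=5
Count(depth <= 13) = 13260
Count(depth <= 12) = 13260
Count(depth == 13) = 13260 - 13260 = 0

Answer: 0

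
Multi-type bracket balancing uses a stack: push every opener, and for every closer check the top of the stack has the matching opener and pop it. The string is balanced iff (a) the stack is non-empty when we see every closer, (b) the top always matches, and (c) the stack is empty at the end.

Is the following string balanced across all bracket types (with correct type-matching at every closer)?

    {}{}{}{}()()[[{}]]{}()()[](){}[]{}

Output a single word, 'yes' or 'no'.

pos 0: push '{'; stack = {
pos 1: '}' matches '{'; pop; stack = (empty)
pos 2: push '{'; stack = {
pos 3: '}' matches '{'; pop; stack = (empty)
pos 4: push '{'; stack = {
pos 5: '}' matches '{'; pop; stack = (empty)
pos 6: push '{'; stack = {
pos 7: '}' matches '{'; pop; stack = (empty)
pos 8: push '('; stack = (
pos 9: ')' matches '('; pop; stack = (empty)
pos 10: push '('; stack = (
pos 11: ')' matches '('; pop; stack = (empty)
pos 12: push '['; stack = [
pos 13: push '['; stack = [[
pos 14: push '{'; stack = [[{
pos 15: '}' matches '{'; pop; stack = [[
pos 16: ']' matches '['; pop; stack = [
pos 17: ']' matches '['; pop; stack = (empty)
pos 18: push '{'; stack = {
pos 19: '}' matches '{'; pop; stack = (empty)
pos 20: push '('; stack = (
pos 21: ')' matches '('; pop; stack = (empty)
pos 22: push '('; stack = (
pos 23: ')' matches '('; pop; stack = (empty)
pos 24: push '['; stack = [
pos 25: ']' matches '['; pop; stack = (empty)
pos 26: push '('; stack = (
pos 27: ')' matches '('; pop; stack = (empty)
pos 28: push '{'; stack = {
pos 29: '}' matches '{'; pop; stack = (empty)
pos 30: push '['; stack = [
pos 31: ']' matches '['; pop; stack = (empty)
pos 32: push '{'; stack = {
pos 33: '}' matches '{'; pop; stack = (empty)
end: stack empty → VALID
Verdict: properly nested → yes

Answer: yes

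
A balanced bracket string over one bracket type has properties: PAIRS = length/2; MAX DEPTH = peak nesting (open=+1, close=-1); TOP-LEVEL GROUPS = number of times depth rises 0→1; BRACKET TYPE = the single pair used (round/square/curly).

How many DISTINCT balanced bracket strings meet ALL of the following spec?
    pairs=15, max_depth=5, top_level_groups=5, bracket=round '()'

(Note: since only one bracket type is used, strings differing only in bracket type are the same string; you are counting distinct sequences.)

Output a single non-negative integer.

Answer: 182740

Derivation:
Spec: pairs=15 depth=5 groups=5
Count(depth <= 5) = 537382
Count(depth <= 4) = 354642
Count(depth == 5) = 537382 - 354642 = 182740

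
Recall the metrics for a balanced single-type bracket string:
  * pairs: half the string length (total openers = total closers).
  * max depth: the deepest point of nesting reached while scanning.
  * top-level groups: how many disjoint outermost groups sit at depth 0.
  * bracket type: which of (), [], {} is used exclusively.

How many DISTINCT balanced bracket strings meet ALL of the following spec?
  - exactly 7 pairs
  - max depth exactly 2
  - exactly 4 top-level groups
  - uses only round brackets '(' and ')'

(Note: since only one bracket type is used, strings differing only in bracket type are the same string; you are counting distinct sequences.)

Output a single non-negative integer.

Answer: 20

Derivation:
Spec: pairs=7 depth=2 groups=4
Count(depth <= 2) = 20
Count(depth <= 1) = 0
Count(depth == 2) = 20 - 0 = 20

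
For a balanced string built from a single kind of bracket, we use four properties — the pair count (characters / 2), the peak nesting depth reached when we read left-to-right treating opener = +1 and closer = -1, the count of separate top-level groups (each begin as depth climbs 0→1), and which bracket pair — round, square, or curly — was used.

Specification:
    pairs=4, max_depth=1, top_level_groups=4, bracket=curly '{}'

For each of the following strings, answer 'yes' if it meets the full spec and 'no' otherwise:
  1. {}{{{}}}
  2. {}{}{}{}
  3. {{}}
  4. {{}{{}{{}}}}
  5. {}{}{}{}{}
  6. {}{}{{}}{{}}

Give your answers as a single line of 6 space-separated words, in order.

Answer: no yes no no no no

Derivation:
String 1 '{}{{{}}}': depth seq [1 0 1 2 3 2 1 0]
  -> pairs=4 depth=3 groups=2 -> no
String 2 '{}{}{}{}': depth seq [1 0 1 0 1 0 1 0]
  -> pairs=4 depth=1 groups=4 -> yes
String 3 '{{}}': depth seq [1 2 1 0]
  -> pairs=2 depth=2 groups=1 -> no
String 4 '{{}{{}{{}}}}': depth seq [1 2 1 2 3 2 3 4 3 2 1 0]
  -> pairs=6 depth=4 groups=1 -> no
String 5 '{}{}{}{}{}': depth seq [1 0 1 0 1 0 1 0 1 0]
  -> pairs=5 depth=1 groups=5 -> no
String 6 '{}{}{{}}{{}}': depth seq [1 0 1 0 1 2 1 0 1 2 1 0]
  -> pairs=6 depth=2 groups=4 -> no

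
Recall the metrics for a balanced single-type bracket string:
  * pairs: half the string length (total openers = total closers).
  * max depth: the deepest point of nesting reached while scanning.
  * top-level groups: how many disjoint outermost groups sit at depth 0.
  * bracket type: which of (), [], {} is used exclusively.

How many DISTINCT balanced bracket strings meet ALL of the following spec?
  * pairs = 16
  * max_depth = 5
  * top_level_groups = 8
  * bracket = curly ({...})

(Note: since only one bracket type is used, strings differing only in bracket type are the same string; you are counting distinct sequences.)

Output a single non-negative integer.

Answer: 34196

Derivation:
Spec: pairs=16 depth=5 groups=8
Count(depth <= 5) = 234853
Count(depth <= 4) = 200657
Count(depth == 5) = 234853 - 200657 = 34196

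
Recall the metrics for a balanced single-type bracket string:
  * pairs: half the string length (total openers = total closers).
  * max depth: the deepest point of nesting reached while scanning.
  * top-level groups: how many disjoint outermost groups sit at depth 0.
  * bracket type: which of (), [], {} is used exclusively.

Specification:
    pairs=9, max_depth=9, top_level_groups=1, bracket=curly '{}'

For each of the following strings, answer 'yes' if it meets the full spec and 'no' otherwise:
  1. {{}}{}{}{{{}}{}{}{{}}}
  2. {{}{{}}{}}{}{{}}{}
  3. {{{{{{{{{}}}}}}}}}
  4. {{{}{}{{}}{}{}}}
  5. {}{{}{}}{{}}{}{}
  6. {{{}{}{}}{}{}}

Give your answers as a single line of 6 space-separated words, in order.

Answer: no no yes no no no

Derivation:
String 1 '{{}}{}{}{{{}}{}{}{{}}}': depth seq [1 2 1 0 1 0 1 0 1 2 3 2 1 2 1 2 1 2 3 2 1 0]
  -> pairs=11 depth=3 groups=4 -> no
String 2 '{{}{{}}{}}{}{{}}{}': depth seq [1 2 1 2 3 2 1 2 1 0 1 0 1 2 1 0 1 0]
  -> pairs=9 depth=3 groups=4 -> no
String 3 '{{{{{{{{{}}}}}}}}}': depth seq [1 2 3 4 5 6 7 8 9 8 7 6 5 4 3 2 1 0]
  -> pairs=9 depth=9 groups=1 -> yes
String 4 '{{{}{}{{}}{}{}}}': depth seq [1 2 3 2 3 2 3 4 3 2 3 2 3 2 1 0]
  -> pairs=8 depth=4 groups=1 -> no
String 5 '{}{{}{}}{{}}{}{}': depth seq [1 0 1 2 1 2 1 0 1 2 1 0 1 0 1 0]
  -> pairs=8 depth=2 groups=5 -> no
String 6 '{{{}{}{}}{}{}}': depth seq [1 2 3 2 3 2 3 2 1 2 1 2 1 0]
  -> pairs=7 depth=3 groups=1 -> no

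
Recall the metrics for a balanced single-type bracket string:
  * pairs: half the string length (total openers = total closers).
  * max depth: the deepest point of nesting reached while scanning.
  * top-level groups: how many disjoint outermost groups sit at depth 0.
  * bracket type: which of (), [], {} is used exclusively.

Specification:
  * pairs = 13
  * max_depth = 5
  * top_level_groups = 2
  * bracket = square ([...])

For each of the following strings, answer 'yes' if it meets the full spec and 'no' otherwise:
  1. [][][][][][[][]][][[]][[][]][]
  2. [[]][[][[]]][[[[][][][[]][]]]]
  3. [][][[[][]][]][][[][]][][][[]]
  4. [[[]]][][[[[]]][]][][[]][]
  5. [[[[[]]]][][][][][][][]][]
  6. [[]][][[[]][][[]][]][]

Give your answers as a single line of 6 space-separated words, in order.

Answer: no no no no yes no

Derivation:
String 1 '[][][][][][[][]][][[]][[][]][]': depth seq [1 0 1 0 1 0 1 0 1 0 1 2 1 2 1 0 1 0 1 2 1 0 1 2 1 2 1 0 1 0]
  -> pairs=15 depth=2 groups=10 -> no
String 2 '[[]][[][[]]][[[[][][][[]][]]]]': depth seq [1 2 1 0 1 2 1 2 3 2 1 0 1 2 3 4 3 4 3 4 3 4 5 4 3 4 3 2 1 0]
  -> pairs=15 depth=5 groups=3 -> no
String 3 '[][][[[][]][]][][[][]][][][[]]': depth seq [1 0 1 0 1 2 3 2 3 2 1 2 1 0 1 0 1 2 1 2 1 0 1 0 1 0 1 2 1 0]
  -> pairs=15 depth=3 groups=8 -> no
String 4 '[[[]]][][[[[]]][]][][[]][]': depth seq [1 2 3 2 1 0 1 0 1 2 3 4 3 2 1 2 1 0 1 0 1 2 1 0 1 0]
  -> pairs=13 depth=4 groups=6 -> no
String 5 '[[[[[]]]][][][][][][][]][]': depth seq [1 2 3 4 5 4 3 2 1 2 1 2 1 2 1 2 1 2 1 2 1 2 1 0 1 0]
  -> pairs=13 depth=5 groups=2 -> yes
String 6 '[[]][][[[]][][[]][]][]': depth seq [1 2 1 0 1 0 1 2 3 2 1 2 1 2 3 2 1 2 1 0 1 0]
  -> pairs=11 depth=3 groups=4 -> no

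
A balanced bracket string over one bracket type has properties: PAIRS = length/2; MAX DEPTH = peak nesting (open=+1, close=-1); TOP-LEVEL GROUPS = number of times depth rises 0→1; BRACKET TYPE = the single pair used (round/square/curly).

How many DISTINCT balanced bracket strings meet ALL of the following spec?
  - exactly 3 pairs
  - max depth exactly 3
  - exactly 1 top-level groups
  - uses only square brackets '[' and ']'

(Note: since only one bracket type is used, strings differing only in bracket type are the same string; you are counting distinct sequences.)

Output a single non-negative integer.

Spec: pairs=3 depth=3 groups=1
Count(depth <= 3) = 2
Count(depth <= 2) = 1
Count(depth == 3) = 2 - 1 = 1

Answer: 1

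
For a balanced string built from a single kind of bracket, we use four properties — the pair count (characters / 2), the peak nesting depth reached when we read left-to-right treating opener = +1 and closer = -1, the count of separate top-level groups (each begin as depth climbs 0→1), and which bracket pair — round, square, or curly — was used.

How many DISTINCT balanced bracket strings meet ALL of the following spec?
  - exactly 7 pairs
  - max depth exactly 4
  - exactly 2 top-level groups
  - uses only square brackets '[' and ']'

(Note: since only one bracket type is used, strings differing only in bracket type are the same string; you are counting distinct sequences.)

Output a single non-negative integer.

Answer: 50

Derivation:
Spec: pairs=7 depth=4 groups=2
Count(depth <= 4) = 114
Count(depth <= 3) = 64
Count(depth == 4) = 114 - 64 = 50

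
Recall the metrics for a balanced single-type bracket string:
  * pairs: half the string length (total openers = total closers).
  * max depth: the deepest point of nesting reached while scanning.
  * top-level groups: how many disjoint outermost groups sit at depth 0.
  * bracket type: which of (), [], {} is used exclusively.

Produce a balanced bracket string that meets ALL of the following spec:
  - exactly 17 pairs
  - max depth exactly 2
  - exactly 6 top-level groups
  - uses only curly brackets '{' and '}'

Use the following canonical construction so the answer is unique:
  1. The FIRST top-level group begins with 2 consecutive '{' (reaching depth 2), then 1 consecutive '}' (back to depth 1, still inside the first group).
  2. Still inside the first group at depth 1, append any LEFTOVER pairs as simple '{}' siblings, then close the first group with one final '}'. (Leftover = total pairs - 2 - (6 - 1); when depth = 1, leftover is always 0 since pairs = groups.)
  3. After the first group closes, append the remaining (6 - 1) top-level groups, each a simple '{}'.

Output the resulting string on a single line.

Answer: {{}{}{}{}{}{}{}{}{}{}{}}{}{}{}{}{}

Derivation:
Spec: pairs=17 depth=2 groups=6
Leftover pairs = 17 - 2 - (6-1) = 10
First group: deep chain of depth 2 + 10 sibling pairs
Remaining 5 groups: simple '{}' each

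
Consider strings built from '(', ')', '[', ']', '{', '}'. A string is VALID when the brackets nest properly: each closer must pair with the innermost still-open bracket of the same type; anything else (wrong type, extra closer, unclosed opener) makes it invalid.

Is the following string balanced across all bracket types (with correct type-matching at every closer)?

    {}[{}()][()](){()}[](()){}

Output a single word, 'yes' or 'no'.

pos 0: push '{'; stack = {
pos 1: '}' matches '{'; pop; stack = (empty)
pos 2: push '['; stack = [
pos 3: push '{'; stack = [{
pos 4: '}' matches '{'; pop; stack = [
pos 5: push '('; stack = [(
pos 6: ')' matches '('; pop; stack = [
pos 7: ']' matches '['; pop; stack = (empty)
pos 8: push '['; stack = [
pos 9: push '('; stack = [(
pos 10: ')' matches '('; pop; stack = [
pos 11: ']' matches '['; pop; stack = (empty)
pos 12: push '('; stack = (
pos 13: ')' matches '('; pop; stack = (empty)
pos 14: push '{'; stack = {
pos 15: push '('; stack = {(
pos 16: ')' matches '('; pop; stack = {
pos 17: '}' matches '{'; pop; stack = (empty)
pos 18: push '['; stack = [
pos 19: ']' matches '['; pop; stack = (empty)
pos 20: push '('; stack = (
pos 21: push '('; stack = ((
pos 22: ')' matches '('; pop; stack = (
pos 23: ')' matches '('; pop; stack = (empty)
pos 24: push '{'; stack = {
pos 25: '}' matches '{'; pop; stack = (empty)
end: stack empty → VALID
Verdict: properly nested → yes

Answer: yes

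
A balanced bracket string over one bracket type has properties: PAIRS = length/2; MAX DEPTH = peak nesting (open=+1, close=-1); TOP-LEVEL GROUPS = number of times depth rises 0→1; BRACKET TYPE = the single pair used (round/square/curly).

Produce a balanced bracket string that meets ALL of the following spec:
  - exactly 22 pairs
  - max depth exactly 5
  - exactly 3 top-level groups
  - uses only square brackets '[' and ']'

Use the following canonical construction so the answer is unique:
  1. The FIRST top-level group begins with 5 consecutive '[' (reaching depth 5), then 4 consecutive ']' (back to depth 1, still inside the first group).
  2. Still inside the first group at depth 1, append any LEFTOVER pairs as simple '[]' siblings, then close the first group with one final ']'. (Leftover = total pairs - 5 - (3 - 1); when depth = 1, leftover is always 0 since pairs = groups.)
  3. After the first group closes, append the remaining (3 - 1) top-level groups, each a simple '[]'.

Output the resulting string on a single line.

Spec: pairs=22 depth=5 groups=3
Leftover pairs = 22 - 5 - (3-1) = 15
First group: deep chain of depth 5 + 15 sibling pairs
Remaining 2 groups: simple '[]' each

Answer: [[[[[]]]][][][][][][][][][][][][][][][]][][]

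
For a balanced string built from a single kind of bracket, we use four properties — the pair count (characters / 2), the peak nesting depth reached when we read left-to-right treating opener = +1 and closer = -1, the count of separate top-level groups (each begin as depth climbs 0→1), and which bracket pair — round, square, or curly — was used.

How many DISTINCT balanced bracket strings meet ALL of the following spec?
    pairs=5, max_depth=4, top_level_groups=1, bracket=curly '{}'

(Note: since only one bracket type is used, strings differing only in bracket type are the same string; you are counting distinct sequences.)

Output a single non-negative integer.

Spec: pairs=5 depth=4 groups=1
Count(depth <= 4) = 13
Count(depth <= 3) = 8
Count(depth == 4) = 13 - 8 = 5

Answer: 5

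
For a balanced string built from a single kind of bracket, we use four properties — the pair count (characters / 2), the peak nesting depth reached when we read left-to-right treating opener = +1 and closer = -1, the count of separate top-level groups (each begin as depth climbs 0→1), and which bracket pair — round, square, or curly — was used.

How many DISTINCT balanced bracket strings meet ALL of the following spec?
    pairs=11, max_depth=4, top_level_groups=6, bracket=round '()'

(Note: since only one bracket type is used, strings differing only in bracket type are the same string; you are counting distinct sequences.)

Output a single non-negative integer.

Spec: pairs=11 depth=4 groups=6
Count(depth <= 4) = 1560
Count(depth <= 3) = 1182
Count(depth == 4) = 1560 - 1182 = 378

Answer: 378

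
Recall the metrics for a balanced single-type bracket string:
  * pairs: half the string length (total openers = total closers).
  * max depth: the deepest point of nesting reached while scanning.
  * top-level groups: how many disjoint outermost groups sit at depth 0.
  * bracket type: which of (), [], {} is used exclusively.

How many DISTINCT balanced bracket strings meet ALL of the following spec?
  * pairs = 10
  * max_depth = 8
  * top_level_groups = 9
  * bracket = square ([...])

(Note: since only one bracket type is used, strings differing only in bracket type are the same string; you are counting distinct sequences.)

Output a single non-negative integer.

Spec: pairs=10 depth=8 groups=9
Count(depth <= 8) = 9
Count(depth <= 7) = 9
Count(depth == 8) = 9 - 9 = 0

Answer: 0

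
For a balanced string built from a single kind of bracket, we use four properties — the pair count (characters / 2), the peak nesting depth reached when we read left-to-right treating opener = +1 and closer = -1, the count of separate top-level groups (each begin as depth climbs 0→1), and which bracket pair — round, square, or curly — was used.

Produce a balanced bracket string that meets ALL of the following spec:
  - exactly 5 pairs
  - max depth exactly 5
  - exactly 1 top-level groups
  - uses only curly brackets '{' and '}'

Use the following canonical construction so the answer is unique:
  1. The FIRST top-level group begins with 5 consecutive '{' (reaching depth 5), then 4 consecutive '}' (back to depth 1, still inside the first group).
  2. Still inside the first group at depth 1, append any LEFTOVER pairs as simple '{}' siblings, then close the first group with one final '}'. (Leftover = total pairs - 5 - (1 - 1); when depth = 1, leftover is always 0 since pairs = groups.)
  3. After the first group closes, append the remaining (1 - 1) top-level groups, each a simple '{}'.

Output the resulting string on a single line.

Answer: {{{{{}}}}}

Derivation:
Spec: pairs=5 depth=5 groups=1
Leftover pairs = 5 - 5 - (1-1) = 0
First group: deep chain of depth 5 + 0 sibling pairs
Remaining 0 groups: simple '{}' each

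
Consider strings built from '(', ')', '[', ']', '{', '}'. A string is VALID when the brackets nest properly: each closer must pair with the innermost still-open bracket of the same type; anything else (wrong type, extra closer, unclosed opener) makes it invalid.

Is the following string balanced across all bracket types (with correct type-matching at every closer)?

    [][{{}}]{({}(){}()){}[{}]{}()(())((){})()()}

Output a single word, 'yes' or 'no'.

pos 0: push '['; stack = [
pos 1: ']' matches '['; pop; stack = (empty)
pos 2: push '['; stack = [
pos 3: push '{'; stack = [{
pos 4: push '{'; stack = [{{
pos 5: '}' matches '{'; pop; stack = [{
pos 6: '}' matches '{'; pop; stack = [
pos 7: ']' matches '['; pop; stack = (empty)
pos 8: push '{'; stack = {
pos 9: push '('; stack = {(
pos 10: push '{'; stack = {({
pos 11: '}' matches '{'; pop; stack = {(
pos 12: push '('; stack = {((
pos 13: ')' matches '('; pop; stack = {(
pos 14: push '{'; stack = {({
pos 15: '}' matches '{'; pop; stack = {(
pos 16: push '('; stack = {((
pos 17: ')' matches '('; pop; stack = {(
pos 18: ')' matches '('; pop; stack = {
pos 19: push '{'; stack = {{
pos 20: '}' matches '{'; pop; stack = {
pos 21: push '['; stack = {[
pos 22: push '{'; stack = {[{
pos 23: '}' matches '{'; pop; stack = {[
pos 24: ']' matches '['; pop; stack = {
pos 25: push '{'; stack = {{
pos 26: '}' matches '{'; pop; stack = {
pos 27: push '('; stack = {(
pos 28: ')' matches '('; pop; stack = {
pos 29: push '('; stack = {(
pos 30: push '('; stack = {((
pos 31: ')' matches '('; pop; stack = {(
pos 32: ')' matches '('; pop; stack = {
pos 33: push '('; stack = {(
pos 34: push '('; stack = {((
pos 35: ')' matches '('; pop; stack = {(
pos 36: push '{'; stack = {({
pos 37: '}' matches '{'; pop; stack = {(
pos 38: ')' matches '('; pop; stack = {
pos 39: push '('; stack = {(
pos 40: ')' matches '('; pop; stack = {
pos 41: push '('; stack = {(
pos 42: ')' matches '('; pop; stack = {
pos 43: '}' matches '{'; pop; stack = (empty)
end: stack empty → VALID
Verdict: properly nested → yes

Answer: yes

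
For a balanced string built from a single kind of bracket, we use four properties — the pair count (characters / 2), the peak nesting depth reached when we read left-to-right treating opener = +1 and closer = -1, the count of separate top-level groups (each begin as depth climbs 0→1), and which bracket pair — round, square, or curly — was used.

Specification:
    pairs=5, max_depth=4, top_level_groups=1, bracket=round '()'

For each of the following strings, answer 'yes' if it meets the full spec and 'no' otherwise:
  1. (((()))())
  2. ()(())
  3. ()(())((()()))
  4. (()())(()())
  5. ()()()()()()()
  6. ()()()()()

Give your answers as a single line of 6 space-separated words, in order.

Answer: yes no no no no no

Derivation:
String 1 '(((()))())': depth seq [1 2 3 4 3 2 1 2 1 0]
  -> pairs=5 depth=4 groups=1 -> yes
String 2 '()(())': depth seq [1 0 1 2 1 0]
  -> pairs=3 depth=2 groups=2 -> no
String 3 '()(())((()()))': depth seq [1 0 1 2 1 0 1 2 3 2 3 2 1 0]
  -> pairs=7 depth=3 groups=3 -> no
String 4 '(()())(()())': depth seq [1 2 1 2 1 0 1 2 1 2 1 0]
  -> pairs=6 depth=2 groups=2 -> no
String 5 '()()()()()()()': depth seq [1 0 1 0 1 0 1 0 1 0 1 0 1 0]
  -> pairs=7 depth=1 groups=7 -> no
String 6 '()()()()()': depth seq [1 0 1 0 1 0 1 0 1 0]
  -> pairs=5 depth=1 groups=5 -> no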